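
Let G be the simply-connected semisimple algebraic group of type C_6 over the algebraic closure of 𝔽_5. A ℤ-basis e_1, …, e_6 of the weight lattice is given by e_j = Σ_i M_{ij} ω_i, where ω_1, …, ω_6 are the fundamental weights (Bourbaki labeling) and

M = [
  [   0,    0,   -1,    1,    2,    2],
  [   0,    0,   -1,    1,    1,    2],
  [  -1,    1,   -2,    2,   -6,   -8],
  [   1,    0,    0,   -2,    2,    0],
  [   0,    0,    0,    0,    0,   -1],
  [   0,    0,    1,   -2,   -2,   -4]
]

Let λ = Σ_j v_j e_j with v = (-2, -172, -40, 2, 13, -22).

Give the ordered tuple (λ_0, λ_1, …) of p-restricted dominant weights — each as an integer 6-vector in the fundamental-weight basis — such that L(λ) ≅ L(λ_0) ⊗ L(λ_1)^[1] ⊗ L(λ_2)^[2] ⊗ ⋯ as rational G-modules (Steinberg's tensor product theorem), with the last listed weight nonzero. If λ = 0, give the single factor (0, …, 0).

((4, 1, 2, 0, 2, 3), (4, 2, 2, 4, 4, 3))

ω-coordinates c = M·v, v = (-2, -172, -40, 2, 13, -22):
  c_1 = (0)·(-2) + (0)·(-172) + (-1)·(-40) + 1·2 + 2·13 + (2)·(-22) = 24
  c_2 = (0)·(-2) + (0)·(-172) + (-1)·(-40) + 1·2 + 1·13 + (2)·(-22) = 11
  c_3 = (-1)·(-2) + (1)·(-172) + (-2)·(-40) + 2·2 + (-6)·(13) + (-8)·(-22) = 12
  c_4 = (1)·(-2) + (0)·(-172) + (0)·(-40) + (-2)·(2) + 2·13 + (0)·(-22) = 20
  c_5 = (0)·(-2) + (0)·(-172) + (0)·(-40) + 0·2 + 0·13 + (-1)·(-22) = 22
  c_6 = (0)·(-2) + (0)·(-172) + (1)·(-40) + (-2)·(2) + (-2)·(13) + (-4)·(-22) = 18
Expand coordinatewise in base 5:
  c_1 = 24 = 4·5^0 + 4·5^1
  c_2 = 11 = 1·5^0 + 2·5^1
  c_3 = 12 = 2·5^0 + 2·5^1
  c_4 = 20 = 0·5^0 + 4·5^1
  c_5 = 22 = 2·5^0 + 4·5^1
  c_6 = 18 = 3·5^0 + 3·5^1
λ_0 = (4, 1, 2, 0, 2, 3)
λ_1 = (4, 2, 2, 4, 4, 3)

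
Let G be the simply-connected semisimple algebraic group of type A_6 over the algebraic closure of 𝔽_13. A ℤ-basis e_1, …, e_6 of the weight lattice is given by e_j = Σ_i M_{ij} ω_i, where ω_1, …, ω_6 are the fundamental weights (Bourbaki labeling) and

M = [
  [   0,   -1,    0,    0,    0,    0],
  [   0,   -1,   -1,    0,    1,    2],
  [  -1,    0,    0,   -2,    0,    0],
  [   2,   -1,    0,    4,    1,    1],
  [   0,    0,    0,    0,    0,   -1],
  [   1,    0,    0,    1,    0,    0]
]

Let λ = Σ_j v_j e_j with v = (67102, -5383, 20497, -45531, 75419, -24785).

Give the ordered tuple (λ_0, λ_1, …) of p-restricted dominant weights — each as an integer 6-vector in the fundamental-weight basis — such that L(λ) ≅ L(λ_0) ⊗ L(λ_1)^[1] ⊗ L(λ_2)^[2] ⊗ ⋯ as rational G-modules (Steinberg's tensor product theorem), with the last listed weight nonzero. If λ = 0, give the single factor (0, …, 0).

ω-coordinates c = M·v, v = (67102, -5383, 20497, -45531, 75419, -24785):
  c_1 = 0*67102 + -1*-5383 + 0*20497 + 0*-45531 + 0*75419 + 0*-24785 = 5383
  c_2 = 0*67102 + -1*-5383 + -1*20497 + 0*-45531 + 1*75419 + 2*-24785 = 10735
  c_3 = -1*67102 + 0*-5383 + 0*20497 + -2*-45531 + 0*75419 + 0*-24785 = 23960
  c_4 = 2*67102 + -1*-5383 + 0*20497 + 4*-45531 + 1*75419 + 1*-24785 = 8097
  c_5 = 0*67102 + 0*-5383 + 0*20497 + 0*-45531 + 0*75419 + -1*-24785 = 24785
  c_6 = 1*67102 + 0*-5383 + 0*20497 + 1*-45531 + 0*75419 + 0*-24785 = 21571
Expand coordinatewise in base 13:
  c_1 = 5383 = 1·13^0 + 11·13^1 + 5·13^2 + 2·13^3
  c_2 = 10735 = 10·13^0 + 6·13^1 + 11·13^2 + 4·13^3
  c_3 = 23960 = 1·13^0 + 10·13^1 + 11·13^2 + 10·13^3
  c_4 = 8097 = 11·13^0 + 11·13^1 + 8·13^2 + 3·13^3
  c_5 = 24785 = 7·13^0 + 8·13^1 + 3·13^2 + 11·13^3
  c_6 = 21571 = 4·13^0 + 8·13^1 + 10·13^2 + 9·13^3
λ_0 = (1, 10, 1, 11, 7, 4)
λ_1 = (11, 6, 10, 11, 8, 8)
λ_2 = (5, 11, 11, 8, 3, 10)
λ_3 = (2, 4, 10, 3, 11, 9)

((1, 10, 1, 11, 7, 4), (11, 6, 10, 11, 8, 8), (5, 11, 11, 8, 3, 10), (2, 4, 10, 3, 11, 9))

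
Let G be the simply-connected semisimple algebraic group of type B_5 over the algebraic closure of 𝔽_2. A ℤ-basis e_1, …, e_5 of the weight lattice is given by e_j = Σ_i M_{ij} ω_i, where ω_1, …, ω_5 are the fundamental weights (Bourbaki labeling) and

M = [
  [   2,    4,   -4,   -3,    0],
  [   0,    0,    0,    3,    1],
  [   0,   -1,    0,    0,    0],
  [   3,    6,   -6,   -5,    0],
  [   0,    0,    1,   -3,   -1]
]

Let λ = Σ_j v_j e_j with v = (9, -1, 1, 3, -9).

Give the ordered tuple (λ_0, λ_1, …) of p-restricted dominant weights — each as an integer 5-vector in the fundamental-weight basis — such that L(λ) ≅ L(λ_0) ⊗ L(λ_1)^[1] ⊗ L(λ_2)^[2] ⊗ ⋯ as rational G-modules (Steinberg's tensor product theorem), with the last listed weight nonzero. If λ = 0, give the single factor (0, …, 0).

In the fundamental-weight basis, λ has coordinates c = M·v (v = (9, -1, 1, 3, -9)):
  c_1 = 2·9 + (4)·(-1) + (-4)·(1) + (-3)·(3) + (0)·(-9) = 1
  c_2 = 0·9 + (0)·(-1) + 0·1 + 3·3 + (1)·(-9) = 0
  c_3 = 0·9 + (-1)·(-1) + 0·1 + 0·3 + (0)·(-9) = 1
  c_4 = 3·9 + (6)·(-1) + (-6)·(1) + (-5)·(3) + (0)·(-9) = 0
  c_5 = 0·9 + (0)·(-1) + 1·1 + (-3)·(3) + (-1)·(-9) = 1
p = 2; digits c_i = Σ_j d_{ij}·2^j, 0 ≤ d_{ij} < 2:
  c_1 = 1 = 1·2^0
  c_2 = 0
  c_3 = 1 = 1·2^0
  c_4 = 0
  c_5 = 1 = 1·2^0
λ_0 = (1, 0, 1, 0, 1)

((1, 0, 1, 0, 1),)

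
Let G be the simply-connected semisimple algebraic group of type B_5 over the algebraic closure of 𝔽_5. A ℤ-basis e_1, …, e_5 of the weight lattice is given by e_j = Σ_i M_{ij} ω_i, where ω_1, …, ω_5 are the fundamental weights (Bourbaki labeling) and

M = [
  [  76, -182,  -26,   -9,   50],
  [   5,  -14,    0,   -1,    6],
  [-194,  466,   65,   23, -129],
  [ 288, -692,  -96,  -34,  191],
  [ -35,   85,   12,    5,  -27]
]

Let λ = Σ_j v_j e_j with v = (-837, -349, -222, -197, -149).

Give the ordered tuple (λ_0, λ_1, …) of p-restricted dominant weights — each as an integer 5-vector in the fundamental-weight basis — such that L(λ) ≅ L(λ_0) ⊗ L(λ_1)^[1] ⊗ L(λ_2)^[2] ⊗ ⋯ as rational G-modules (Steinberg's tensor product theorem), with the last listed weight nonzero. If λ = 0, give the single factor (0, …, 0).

((1, 4, 4, 3, 4),)

Converting to the ω-basis (c_i = row i of M dotted with v = (-837, -349, -222, -197, -149)):
  c_1 = (76)·(-837) + (-182)·(-349) + (-26)·(-222) + (-9)·(-197) + (50)·(-149) = 1
  c_2 = (5)·(-837) + (-14)·(-349) + (0)·(-222) + (-1)·(-197) + (6)·(-149) = 4
  c_3 = (-194)·(-837) + (466)·(-349) + (65)·(-222) + (23)·(-197) + (-129)·(-149) = 4
  c_4 = (288)·(-837) + (-692)·(-349) + (-96)·(-222) + (-34)·(-197) + (191)·(-149) = 3
  c_5 = (-35)·(-837) + (85)·(-349) + (12)·(-222) + (5)·(-197) + (-27)·(-149) = 4
Writing each c_i in base p = 5:
  c_1 = 1 = 1·5^0
  c_2 = 4 = 4·5^0
  c_3 = 4 = 4·5^0
  c_4 = 3 = 3·5^0
  c_5 = 4 = 4·5^0
p-restricted factor λ_0 = (1, 4, 4, 3, 4)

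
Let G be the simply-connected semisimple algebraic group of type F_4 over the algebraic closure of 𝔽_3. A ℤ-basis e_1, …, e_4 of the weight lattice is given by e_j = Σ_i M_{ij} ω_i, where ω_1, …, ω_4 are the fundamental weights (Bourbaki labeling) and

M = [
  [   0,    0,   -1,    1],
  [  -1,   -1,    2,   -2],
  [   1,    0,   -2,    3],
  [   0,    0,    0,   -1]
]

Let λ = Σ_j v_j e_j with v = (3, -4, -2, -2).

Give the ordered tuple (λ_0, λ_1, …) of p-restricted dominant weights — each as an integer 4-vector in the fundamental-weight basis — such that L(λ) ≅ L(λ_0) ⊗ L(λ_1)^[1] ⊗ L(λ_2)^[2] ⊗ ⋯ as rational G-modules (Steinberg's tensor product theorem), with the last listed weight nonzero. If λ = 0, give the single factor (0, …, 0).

Compute c_i = Σ_j M_{ij} v_j with v = (3, -4, -2, -2):
  c_1 = 0*3 + 0*-4 + -1*-2 + 1*-2 = 0
  c_2 = -1*3 + -1*-4 + 2*-2 + -2*-2 = 1
  c_3 = 1*3 + 0*-4 + -2*-2 + 3*-2 = 1
  c_4 = 0*3 + 0*-4 + 0*-2 + -1*-2 = 2
Writing each c_i in base p = 3:
  c_1 = 0
  c_2 = 1 = 1·3^0
  c_3 = 1 = 1·3^0
  c_4 = 2 = 2·3^0
λ_0 = (0, 1, 1, 2)

((0, 1, 1, 2),)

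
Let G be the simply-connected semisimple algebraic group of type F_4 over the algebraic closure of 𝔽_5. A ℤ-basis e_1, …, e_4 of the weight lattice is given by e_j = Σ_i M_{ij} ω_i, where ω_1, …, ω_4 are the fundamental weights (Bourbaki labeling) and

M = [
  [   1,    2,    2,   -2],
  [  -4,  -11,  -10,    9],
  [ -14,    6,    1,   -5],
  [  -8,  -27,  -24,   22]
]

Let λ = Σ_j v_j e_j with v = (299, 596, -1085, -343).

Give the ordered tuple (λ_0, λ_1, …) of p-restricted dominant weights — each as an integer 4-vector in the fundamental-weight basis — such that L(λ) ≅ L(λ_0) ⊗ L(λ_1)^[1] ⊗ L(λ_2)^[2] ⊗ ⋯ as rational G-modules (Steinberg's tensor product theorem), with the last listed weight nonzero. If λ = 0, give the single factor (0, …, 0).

((2, 1, 0, 0), (1, 2, 4, 2))

Converting to the ω-basis (c_i = row i of M dotted with v = (299, 596, -1085, -343)):
  c_1 = 1*299 + 2*596 + 2*-1085 + -2*-343 = 7
  c_2 = -4*299 + -11*596 + -10*-1085 + 9*-343 = 11
  c_3 = -14*299 + 6*596 + 1*-1085 + -5*-343 = 20
  c_4 = -8*299 + -27*596 + -24*-1085 + 22*-343 = 10
p = 5; digits c_i = Σ_j d_{ij}·5^j, 0 ≤ d_{ij} < 5:
  c_1 = 7 = 2·5^0 + 1·5^1
  c_2 = 11 = 1·5^0 + 2·5^1
  c_3 = 20 = 0·5^0 + 4·5^1
  c_4 = 10 = 0·5^0 + 2·5^1
p-restricted factor λ_0 = (2, 1, 0, 0)
p-restricted factor λ_1 = (1, 2, 4, 2)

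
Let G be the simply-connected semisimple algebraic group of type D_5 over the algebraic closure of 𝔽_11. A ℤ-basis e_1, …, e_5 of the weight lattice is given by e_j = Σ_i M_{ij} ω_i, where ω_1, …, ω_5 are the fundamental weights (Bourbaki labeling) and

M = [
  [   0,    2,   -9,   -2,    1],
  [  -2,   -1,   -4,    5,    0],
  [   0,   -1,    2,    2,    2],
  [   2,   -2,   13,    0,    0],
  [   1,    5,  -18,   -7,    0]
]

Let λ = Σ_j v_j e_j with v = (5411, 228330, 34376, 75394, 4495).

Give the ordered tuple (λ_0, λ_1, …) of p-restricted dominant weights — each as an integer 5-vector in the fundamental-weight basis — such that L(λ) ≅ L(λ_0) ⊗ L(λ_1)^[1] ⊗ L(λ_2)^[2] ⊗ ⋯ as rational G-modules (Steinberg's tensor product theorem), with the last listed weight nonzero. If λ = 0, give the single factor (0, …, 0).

In the fundamental-weight basis, λ has coordinates c = M·v (v = (5411, 228330, 34376, 75394, 4495)):
  c_1 = 0·5411 + 2·228330 + (-9)·(34376) + (-2)·(75394) + 1·4495 = 983
  c_2 = (-2)·(5411) + (-1)·(228330) + (-4)·(34376) + 5·75394 + 0·4495 = 314
  c_3 = 0·5411 + (-1)·(228330) + 2·34376 + 2·75394 + 2·4495 = 200
  c_4 = 2·5411 + (-2)·(228330) + 13·34376 + 0·75394 + 0·4495 = 1050
  c_5 = 1·5411 + 5·228330 + (-18)·(34376) + (-7)·(75394) + 0·4495 = 535
p = 11; digits c_i = Σ_j d_{ij}·11^j, 0 ≤ d_{ij} < 11:
  c_1 = 983 = 4·11^0 + 1·11^1 + 8·11^2
  c_2 = 314 = 6·11^0 + 6·11^1 + 2·11^2
  c_3 = 200 = 2·11^0 + 7·11^1 + 1·11^2
  c_4 = 1050 = 5·11^0 + 7·11^1 + 8·11^2
  c_5 = 535 = 7·11^0 + 4·11^1 + 4·11^2
p-restricted factor λ_0 = (4, 6, 2, 5, 7)
p-restricted factor λ_1 = (1, 6, 7, 7, 4)
p-restricted factor λ_2 = (8, 2, 1, 8, 4)

((4, 6, 2, 5, 7), (1, 6, 7, 7, 4), (8, 2, 1, 8, 4))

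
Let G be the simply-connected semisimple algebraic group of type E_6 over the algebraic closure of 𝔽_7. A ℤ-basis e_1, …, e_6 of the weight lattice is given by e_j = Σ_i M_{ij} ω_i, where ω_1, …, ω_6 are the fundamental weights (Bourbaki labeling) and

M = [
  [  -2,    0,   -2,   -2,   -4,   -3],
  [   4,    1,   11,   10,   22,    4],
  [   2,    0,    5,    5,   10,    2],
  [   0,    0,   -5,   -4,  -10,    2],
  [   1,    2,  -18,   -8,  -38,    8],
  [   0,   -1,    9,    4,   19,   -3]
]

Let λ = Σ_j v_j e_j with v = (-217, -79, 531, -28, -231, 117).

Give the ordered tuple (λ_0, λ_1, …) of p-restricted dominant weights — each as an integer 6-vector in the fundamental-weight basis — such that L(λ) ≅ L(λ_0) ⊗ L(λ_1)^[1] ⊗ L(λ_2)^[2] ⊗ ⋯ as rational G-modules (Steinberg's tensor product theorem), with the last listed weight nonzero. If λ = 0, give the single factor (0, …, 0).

((1, 0, 5, 1, 5, 6),)

Change of basis e → ω: c = M·v where v = (-217, -79, 531, -28, -231, 117):
  c_1 = -2*-217 + 0*-79 + -2*531 + -2*-28 + -4*-231 + -3*117 = 1
  c_2 = 4*-217 + 1*-79 + 11*531 + 10*-28 + 22*-231 + 4*117 = 0
  c_3 = 2*-217 + 0*-79 + 5*531 + 5*-28 + 10*-231 + 2*117 = 5
  c_4 = 0*-217 + 0*-79 + -5*531 + -4*-28 + -10*-231 + 2*117 = 1
  c_5 = 1*-217 + 2*-79 + -18*531 + -8*-28 + -38*-231 + 8*117 = 5
  c_6 = 0*-217 + -1*-79 + 9*531 + 4*-28 + 19*-231 + -3*117 = 6
Expand coordinatewise in base 7:
  c_1 = 1 = 1·7^0
  c_2 = 0
  c_3 = 5 = 5·7^0
  c_4 = 1 = 1·7^0
  c_5 = 5 = 5·7^0
  c_6 = 6 = 6·7^0
Factor λ_0 = (1, 0, 5, 1, 5, 6)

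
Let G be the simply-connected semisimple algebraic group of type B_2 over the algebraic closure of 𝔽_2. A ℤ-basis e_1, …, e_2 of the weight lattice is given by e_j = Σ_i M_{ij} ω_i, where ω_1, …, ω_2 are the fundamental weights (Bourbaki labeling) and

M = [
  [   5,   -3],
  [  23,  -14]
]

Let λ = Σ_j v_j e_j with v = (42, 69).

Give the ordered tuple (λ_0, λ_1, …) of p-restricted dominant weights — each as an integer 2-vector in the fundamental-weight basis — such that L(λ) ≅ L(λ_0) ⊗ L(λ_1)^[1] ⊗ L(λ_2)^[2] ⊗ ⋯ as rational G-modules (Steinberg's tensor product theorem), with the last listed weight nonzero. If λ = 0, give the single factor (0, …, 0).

Change of basis e → ω: c = M·v where v = (42, 69):
  c_1 = (5)·(42) + (-3)·(69) = 3
  c_2 = (23)·(42) + (-14)·(69) = 0
Writing each c_i in base p = 2:
  c_1 = 3 = 1·2^0 + 1·2^1
  c_2 = 0
λ_0 = (1, 0)
λ_1 = (1, 0)

((1, 0), (1, 0))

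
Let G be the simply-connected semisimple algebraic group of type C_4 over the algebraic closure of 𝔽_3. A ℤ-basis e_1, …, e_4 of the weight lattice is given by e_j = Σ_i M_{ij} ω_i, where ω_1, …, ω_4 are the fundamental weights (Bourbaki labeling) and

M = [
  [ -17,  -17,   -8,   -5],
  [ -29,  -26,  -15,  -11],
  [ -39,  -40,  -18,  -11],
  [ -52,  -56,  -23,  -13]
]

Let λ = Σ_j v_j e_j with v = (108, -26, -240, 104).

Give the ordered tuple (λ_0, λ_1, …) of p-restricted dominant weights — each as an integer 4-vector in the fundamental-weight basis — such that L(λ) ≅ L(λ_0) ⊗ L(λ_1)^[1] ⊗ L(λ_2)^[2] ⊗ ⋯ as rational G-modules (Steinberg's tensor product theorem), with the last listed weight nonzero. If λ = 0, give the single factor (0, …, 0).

((0, 0, 1, 2), (2, 0, 1, 2))

In the fundamental-weight basis, λ has coordinates c = M·v (v = (108, -26, -240, 104)):
  c_1 = -17*108 + -17*-26 + -8*-240 + -5*104 = 6
  c_2 = -29*108 + -26*-26 + -15*-240 + -11*104 = 0
  c_3 = -39*108 + -40*-26 + -18*-240 + -11*104 = 4
  c_4 = -52*108 + -56*-26 + -23*-240 + -13*104 = 8
Writing each c_i in base p = 3:
  c_1 = 6 = 0·3^0 + 2·3^1
  c_2 = 0
  c_3 = 4 = 1·3^0 + 1·3^1
  c_4 = 8 = 2·3^0 + 2·3^1
Factor λ_0 = (0, 0, 1, 2)
Factor λ_1 = (2, 0, 1, 2)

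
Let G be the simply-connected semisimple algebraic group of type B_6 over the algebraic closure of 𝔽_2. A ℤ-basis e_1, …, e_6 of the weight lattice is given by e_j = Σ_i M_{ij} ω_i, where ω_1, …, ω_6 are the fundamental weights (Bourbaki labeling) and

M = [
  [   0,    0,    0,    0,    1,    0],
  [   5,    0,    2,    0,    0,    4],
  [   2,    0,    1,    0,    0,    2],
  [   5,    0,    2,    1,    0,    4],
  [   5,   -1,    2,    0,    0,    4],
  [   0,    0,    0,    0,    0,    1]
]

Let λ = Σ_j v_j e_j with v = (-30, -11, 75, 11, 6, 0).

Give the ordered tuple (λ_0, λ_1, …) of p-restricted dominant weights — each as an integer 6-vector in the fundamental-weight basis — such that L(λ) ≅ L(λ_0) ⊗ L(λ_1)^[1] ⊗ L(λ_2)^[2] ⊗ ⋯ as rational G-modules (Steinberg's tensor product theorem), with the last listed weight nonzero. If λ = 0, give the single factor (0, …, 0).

ω-coordinates c = M·v, v = (-30, -11, 75, 11, 6, 0):
  c_1 = (0)·(-30) + (0)·(-11) + (0)·(75) + (0)·(11) + (1)·(6) + (0)·(0) = 6
  c_2 = (5)·(-30) + (0)·(-11) + (2)·(75) + (0)·(11) + (0)·(6) + (4)·(0) = 0
  c_3 = (2)·(-30) + (0)·(-11) + (1)·(75) + (0)·(11) + (0)·(6) + (2)·(0) = 15
  c_4 = (5)·(-30) + (0)·(-11) + (2)·(75) + (1)·(11) + (0)·(6) + (4)·(0) = 11
  c_5 = (5)·(-30) + (-1)·(-11) + (2)·(75) + (0)·(11) + (0)·(6) + (4)·(0) = 11
  c_6 = (0)·(-30) + (0)·(-11) + (0)·(75) + (0)·(11) + (0)·(6) + (1)·(0) = 0
Expand coordinatewise in base 2:
  c_1 = 6 = 0·2^0 + 1·2^1 + 1·2^2
  c_2 = 0
  c_3 = 15 = 1·2^0 + 1·2^1 + 1·2^2 + 1·2^3
  c_4 = 11 = 1·2^0 + 1·2^1 + 0·2^2 + 1·2^3
  c_5 = 11 = 1·2^0 + 1·2^1 + 0·2^2 + 1·2^3
  c_6 = 0
Factor λ_0 = (0, 0, 1, 1, 1, 0)
Factor λ_1 = (1, 0, 1, 1, 1, 0)
Factor λ_2 = (1, 0, 1, 0, 0, 0)
Factor λ_3 = (0, 0, 1, 1, 1, 0)

((0, 0, 1, 1, 1, 0), (1, 0, 1, 1, 1, 0), (1, 0, 1, 0, 0, 0), (0, 0, 1, 1, 1, 0))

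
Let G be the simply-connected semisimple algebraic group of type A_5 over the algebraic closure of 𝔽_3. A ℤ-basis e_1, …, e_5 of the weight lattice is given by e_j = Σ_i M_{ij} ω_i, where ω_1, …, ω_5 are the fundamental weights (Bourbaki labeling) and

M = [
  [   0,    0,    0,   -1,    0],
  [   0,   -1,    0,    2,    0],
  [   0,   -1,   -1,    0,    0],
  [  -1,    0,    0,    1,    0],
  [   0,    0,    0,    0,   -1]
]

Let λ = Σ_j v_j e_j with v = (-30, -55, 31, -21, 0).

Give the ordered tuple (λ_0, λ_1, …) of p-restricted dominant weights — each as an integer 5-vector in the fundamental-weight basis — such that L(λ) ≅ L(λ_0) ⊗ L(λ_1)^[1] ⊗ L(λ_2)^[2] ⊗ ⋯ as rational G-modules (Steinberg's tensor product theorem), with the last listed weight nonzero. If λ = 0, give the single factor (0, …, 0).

Change of basis e → ω: c = M·v where v = (-30, -55, 31, -21, 0):
  c_1 = (0)·(-30) + (0)·(-55) + (0)·(31) + (-1)·(-21) + (0)·(0) = 21
  c_2 = (0)·(-30) + (-1)·(-55) + (0)·(31) + (2)·(-21) + (0)·(0) = 13
  c_3 = (0)·(-30) + (-1)·(-55) + (-1)·(31) + (0)·(-21) + (0)·(0) = 24
  c_4 = (-1)·(-30) + (0)·(-55) + (0)·(31) + (1)·(-21) + (0)·(0) = 9
  c_5 = (0)·(-30) + (0)·(-55) + (0)·(31) + (0)·(-21) + (-1)·(0) = 0
Expand coordinatewise in base 3:
  c_1 = 21 = 0·3^0 + 1·3^1 + 2·3^2
  c_2 = 13 = 1·3^0 + 1·3^1 + 1·3^2
  c_3 = 24 = 0·3^0 + 2·3^1 + 2·3^2
  c_4 = 9 = 0·3^0 + 0·3^1 + 1·3^2
  c_5 = 0
Factor λ_0 = (0, 1, 0, 0, 0)
Factor λ_1 = (1, 1, 2, 0, 0)
Factor λ_2 = (2, 1, 2, 1, 0)

((0, 1, 0, 0, 0), (1, 1, 2, 0, 0), (2, 1, 2, 1, 0))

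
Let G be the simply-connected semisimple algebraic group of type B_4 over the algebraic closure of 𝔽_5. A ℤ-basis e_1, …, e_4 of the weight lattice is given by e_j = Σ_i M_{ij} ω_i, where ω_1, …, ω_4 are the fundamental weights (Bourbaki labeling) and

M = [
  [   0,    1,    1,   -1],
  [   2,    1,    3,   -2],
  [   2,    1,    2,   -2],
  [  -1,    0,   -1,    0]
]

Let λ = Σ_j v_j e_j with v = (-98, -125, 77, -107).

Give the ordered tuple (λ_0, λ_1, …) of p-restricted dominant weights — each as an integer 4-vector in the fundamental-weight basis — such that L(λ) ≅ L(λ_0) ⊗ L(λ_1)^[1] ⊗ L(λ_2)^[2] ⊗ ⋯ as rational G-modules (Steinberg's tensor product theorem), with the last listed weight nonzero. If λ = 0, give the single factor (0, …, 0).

ω-coordinates c = M·v, v = (-98, -125, 77, -107):
  c_1 = (0)·(-98) + (1)·(-125) + (1)·(77) + (-1)·(-107) = 59
  c_2 = (2)·(-98) + (1)·(-125) + (3)·(77) + (-2)·(-107) = 124
  c_3 = (2)·(-98) + (1)·(-125) + (2)·(77) + (-2)·(-107) = 47
  c_4 = (-1)·(-98) + (0)·(-125) + (-1)·(77) + (0)·(-107) = 21
Writing each c_i in base p = 5:
  c_1 = 59 = 4·5^0 + 1·5^1 + 2·5^2
  c_2 = 124 = 4·5^0 + 4·5^1 + 4·5^2
  c_3 = 47 = 2·5^0 + 4·5^1 + 1·5^2
  c_4 = 21 = 1·5^0 + 4·5^1
p-restricted factor λ_0 = (4, 4, 2, 1)
p-restricted factor λ_1 = (1, 4, 4, 4)
p-restricted factor λ_2 = (2, 4, 1, 0)

((4, 4, 2, 1), (1, 4, 4, 4), (2, 4, 1, 0))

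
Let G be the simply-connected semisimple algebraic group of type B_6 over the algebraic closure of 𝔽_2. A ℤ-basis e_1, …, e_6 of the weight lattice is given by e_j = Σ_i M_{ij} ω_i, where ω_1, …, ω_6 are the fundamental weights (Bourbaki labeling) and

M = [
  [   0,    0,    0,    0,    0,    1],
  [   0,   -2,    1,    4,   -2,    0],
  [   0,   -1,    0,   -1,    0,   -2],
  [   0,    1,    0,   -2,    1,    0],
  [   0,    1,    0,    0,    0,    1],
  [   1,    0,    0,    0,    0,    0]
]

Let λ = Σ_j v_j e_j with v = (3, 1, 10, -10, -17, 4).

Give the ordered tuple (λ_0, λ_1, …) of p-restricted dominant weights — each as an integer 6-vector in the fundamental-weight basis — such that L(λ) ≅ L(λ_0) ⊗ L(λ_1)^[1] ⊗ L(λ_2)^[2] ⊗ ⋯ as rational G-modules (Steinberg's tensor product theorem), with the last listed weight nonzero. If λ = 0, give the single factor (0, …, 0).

In the fundamental-weight basis, λ has coordinates c = M·v (v = (3, 1, 10, -10, -17, 4)):
  c_1 = 0*3 + 0*1 + 0*10 + 0*-10 + 0*-17 + 1*4 = 4
  c_2 = 0*3 + -2*1 + 1*10 + 4*-10 + -2*-17 + 0*4 = 2
  c_3 = 0*3 + -1*1 + 0*10 + -1*-10 + 0*-17 + -2*4 = 1
  c_4 = 0*3 + 1*1 + 0*10 + -2*-10 + 1*-17 + 0*4 = 4
  c_5 = 0*3 + 1*1 + 0*10 + 0*-10 + 0*-17 + 1*4 = 5
  c_6 = 1*3 + 0*1 + 0*10 + 0*-10 + 0*-17 + 0*4 = 3
Base-2 expansion of each c_i:
  c_1 = 4 = 0·2^0 + 0·2^1 + 1·2^2
  c_2 = 2 = 0·2^0 + 1·2^1
  c_3 = 1 = 1·2^0
  c_4 = 4 = 0·2^0 + 0·2^1 + 1·2^2
  c_5 = 5 = 1·2^0 + 0·2^1 + 1·2^2
  c_6 = 3 = 1·2^0 + 1·2^1
p-restricted factor λ_0 = (0, 0, 1, 0, 1, 1)
p-restricted factor λ_1 = (0, 1, 0, 0, 0, 1)
p-restricted factor λ_2 = (1, 0, 0, 1, 1, 0)

((0, 0, 1, 0, 1, 1), (0, 1, 0, 0, 0, 1), (1, 0, 0, 1, 1, 0))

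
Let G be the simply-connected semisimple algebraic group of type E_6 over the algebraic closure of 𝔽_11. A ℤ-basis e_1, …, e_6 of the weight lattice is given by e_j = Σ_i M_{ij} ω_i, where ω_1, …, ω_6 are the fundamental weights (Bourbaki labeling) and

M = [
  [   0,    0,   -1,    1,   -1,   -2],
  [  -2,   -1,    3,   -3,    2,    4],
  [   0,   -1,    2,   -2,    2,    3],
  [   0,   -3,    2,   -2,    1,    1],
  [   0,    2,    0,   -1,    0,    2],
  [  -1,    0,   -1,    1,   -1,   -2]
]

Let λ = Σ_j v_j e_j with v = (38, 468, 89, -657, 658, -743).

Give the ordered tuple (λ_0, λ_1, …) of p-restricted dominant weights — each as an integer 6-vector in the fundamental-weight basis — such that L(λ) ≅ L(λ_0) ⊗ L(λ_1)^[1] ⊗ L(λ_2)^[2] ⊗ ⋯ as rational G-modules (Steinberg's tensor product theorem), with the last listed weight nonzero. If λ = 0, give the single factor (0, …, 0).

Compute c_i = Σ_j M_{ij} v_j with v = (38, 468, 89, -657, 658, -743):
  c_1 = (0)·(38) + (0)·(468) + (-1)·(89) + (1)·(-657) + (-1)·(658) + (-2)·(-743) = 82
  c_2 = (-2)·(38) + (-1)·(468) + (3)·(89) + (-3)·(-657) + (2)·(658) + (4)·(-743) = 38
  c_3 = (0)·(38) + (-1)·(468) + (2)·(89) + (-2)·(-657) + (2)·(658) + (3)·(-743) = 111
  c_4 = (0)·(38) + (-3)·(468) + (2)·(89) + (-2)·(-657) + (1)·(658) + (1)·(-743) = 3
  c_5 = (0)·(38) + (2)·(468) + (0)·(89) + (-1)·(-657) + (0)·(658) + (2)·(-743) = 107
  c_6 = (-1)·(38) + (0)·(468) + (-1)·(89) + (1)·(-657) + (-1)·(658) + (-2)·(-743) = 44
Base-11 expansion of each c_i:
  c_1 = 82 = 5·11^0 + 7·11^1
  c_2 = 38 = 5·11^0 + 3·11^1
  c_3 = 111 = 1·11^0 + 10·11^1
  c_4 = 3 = 3·11^0
  c_5 = 107 = 8·11^0 + 9·11^1
  c_6 = 44 = 0·11^0 + 4·11^1
p-restricted factor λ_0 = (5, 5, 1, 3, 8, 0)
p-restricted factor λ_1 = (7, 3, 10, 0, 9, 4)

((5, 5, 1, 3, 8, 0), (7, 3, 10, 0, 9, 4))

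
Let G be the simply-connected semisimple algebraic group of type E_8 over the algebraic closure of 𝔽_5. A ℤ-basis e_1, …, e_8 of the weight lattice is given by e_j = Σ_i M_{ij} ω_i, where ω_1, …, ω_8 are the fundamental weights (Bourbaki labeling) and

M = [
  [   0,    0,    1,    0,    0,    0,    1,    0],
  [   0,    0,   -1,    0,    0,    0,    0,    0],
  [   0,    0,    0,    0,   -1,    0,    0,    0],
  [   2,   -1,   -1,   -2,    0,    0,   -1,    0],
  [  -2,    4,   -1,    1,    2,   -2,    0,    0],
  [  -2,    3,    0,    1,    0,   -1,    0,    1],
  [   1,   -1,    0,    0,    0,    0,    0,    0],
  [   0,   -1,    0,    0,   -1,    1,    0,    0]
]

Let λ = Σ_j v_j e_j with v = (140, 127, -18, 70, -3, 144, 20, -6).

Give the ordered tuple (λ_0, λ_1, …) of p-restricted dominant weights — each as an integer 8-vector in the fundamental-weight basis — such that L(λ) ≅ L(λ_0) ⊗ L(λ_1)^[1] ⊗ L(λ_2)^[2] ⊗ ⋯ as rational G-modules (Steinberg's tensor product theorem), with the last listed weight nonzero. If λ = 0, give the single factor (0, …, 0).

ω-coordinates c = M·v, v = (140, 127, -18, 70, -3, 144, 20, -6):
  c_1 = (0)·(140) + (0)·(127) + (1)·(-18) + (0)·(70) + (0)·(-3) + (0)·(144) + (1)·(20) + (0)·(-6) = 2
  c_2 = (0)·(140) + (0)·(127) + (-1)·(-18) + (0)·(70) + (0)·(-3) + (0)·(144) + (0)·(20) + (0)·(-6) = 18
  c_3 = (0)·(140) + (0)·(127) + (0)·(-18) + (0)·(70) + (-1)·(-3) + (0)·(144) + (0)·(20) + (0)·(-6) = 3
  c_4 = (2)·(140) + (-1)·(127) + (-1)·(-18) + (-2)·(70) + (0)·(-3) + (0)·(144) + (-1)·(20) + (0)·(-6) = 11
  c_5 = (-2)·(140) + (4)·(127) + (-1)·(-18) + (1)·(70) + (2)·(-3) + (-2)·(144) + (0)·(20) + (0)·(-6) = 22
  c_6 = (-2)·(140) + (3)·(127) + (0)·(-18) + (1)·(70) + (0)·(-3) + (-1)·(144) + (0)·(20) + (1)·(-6) = 21
  c_7 = (1)·(140) + (-1)·(127) + (0)·(-18) + (0)·(70) + (0)·(-3) + (0)·(144) + (0)·(20) + (0)·(-6) = 13
  c_8 = (0)·(140) + (-1)·(127) + (0)·(-18) + (0)·(70) + (-1)·(-3) + (1)·(144) + (0)·(20) + (0)·(-6) = 20
Writing each c_i in base p = 5:
  c_1 = 2 = 2·5^0
  c_2 = 18 = 3·5^0 + 3·5^1
  c_3 = 3 = 3·5^0
  c_4 = 11 = 1·5^0 + 2·5^1
  c_5 = 22 = 2·5^0 + 4·5^1
  c_6 = 21 = 1·5^0 + 4·5^1
  c_7 = 13 = 3·5^0 + 2·5^1
  c_8 = 20 = 0·5^0 + 4·5^1
λ_0 = (2, 3, 3, 1, 2, 1, 3, 0)
λ_1 = (0, 3, 0, 2, 4, 4, 2, 4)

((2, 3, 3, 1, 2, 1, 3, 0), (0, 3, 0, 2, 4, 4, 2, 4))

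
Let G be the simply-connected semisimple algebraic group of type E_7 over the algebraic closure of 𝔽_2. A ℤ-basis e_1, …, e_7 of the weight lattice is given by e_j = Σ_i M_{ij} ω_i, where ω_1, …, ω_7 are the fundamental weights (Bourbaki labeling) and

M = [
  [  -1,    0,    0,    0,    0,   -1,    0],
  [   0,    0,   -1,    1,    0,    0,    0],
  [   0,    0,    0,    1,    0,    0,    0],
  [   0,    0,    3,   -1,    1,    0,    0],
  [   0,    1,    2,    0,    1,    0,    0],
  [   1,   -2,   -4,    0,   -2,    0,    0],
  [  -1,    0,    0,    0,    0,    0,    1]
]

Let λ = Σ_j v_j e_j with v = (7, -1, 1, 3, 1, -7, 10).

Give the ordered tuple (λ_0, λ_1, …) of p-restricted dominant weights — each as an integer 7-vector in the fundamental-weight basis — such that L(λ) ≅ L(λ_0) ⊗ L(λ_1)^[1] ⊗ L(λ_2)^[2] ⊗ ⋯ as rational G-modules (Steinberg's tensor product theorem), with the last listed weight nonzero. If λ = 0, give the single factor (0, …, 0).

((0, 0, 1, 1, 0, 1, 1), (0, 1, 1, 0, 1, 1, 1))

ω-coordinates c = M·v, v = (7, -1, 1, 3, 1, -7, 10):
  c_1 = (-1)·(7) + (0)·(-1) + 0·1 + 0·3 + 0·1 + (-1)·(-7) + 0·10 = 0
  c_2 = 0·7 + (0)·(-1) + (-1)·(1) + 1·3 + 0·1 + (0)·(-7) + 0·10 = 2
  c_3 = 0·7 + (0)·(-1) + 0·1 + 1·3 + 0·1 + (0)·(-7) + 0·10 = 3
  c_4 = 0·7 + (0)·(-1) + 3·1 + (-1)·(3) + 1·1 + (0)·(-7) + 0·10 = 1
  c_5 = 0·7 + (1)·(-1) + 2·1 + 0·3 + 1·1 + (0)·(-7) + 0·10 = 2
  c_6 = 1·7 + (-2)·(-1) + (-4)·(1) + 0·3 + (-2)·(1) + (0)·(-7) + 0·10 = 3
  c_7 = (-1)·(7) + (0)·(-1) + 0·1 + 0·3 + 0·1 + (0)·(-7) + 1·10 = 3
Base-2 expansion of each c_i:
  c_1 = 0
  c_2 = 2 = 0·2^0 + 1·2^1
  c_3 = 3 = 1·2^0 + 1·2^1
  c_4 = 1 = 1·2^0
  c_5 = 2 = 0·2^0 + 1·2^1
  c_6 = 3 = 1·2^0 + 1·2^1
  c_7 = 3 = 1·2^0 + 1·2^1
p-restricted factor λ_0 = (0, 0, 1, 1, 0, 1, 1)
p-restricted factor λ_1 = (0, 1, 1, 0, 1, 1, 1)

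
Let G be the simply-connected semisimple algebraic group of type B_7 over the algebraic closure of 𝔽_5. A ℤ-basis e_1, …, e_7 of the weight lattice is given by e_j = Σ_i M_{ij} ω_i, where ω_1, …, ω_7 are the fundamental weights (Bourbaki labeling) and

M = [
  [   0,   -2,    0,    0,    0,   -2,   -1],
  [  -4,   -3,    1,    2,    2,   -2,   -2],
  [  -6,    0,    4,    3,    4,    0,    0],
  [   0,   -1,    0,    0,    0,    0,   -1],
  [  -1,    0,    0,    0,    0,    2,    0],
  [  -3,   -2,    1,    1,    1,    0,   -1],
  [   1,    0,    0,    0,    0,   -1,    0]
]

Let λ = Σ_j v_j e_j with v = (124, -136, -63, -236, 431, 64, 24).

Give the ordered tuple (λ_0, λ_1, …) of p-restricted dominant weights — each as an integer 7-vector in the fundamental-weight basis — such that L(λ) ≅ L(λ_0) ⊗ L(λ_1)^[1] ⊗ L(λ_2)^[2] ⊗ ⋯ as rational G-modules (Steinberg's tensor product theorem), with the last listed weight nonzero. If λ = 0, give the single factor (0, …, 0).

Change of basis e → ω: c = M·v where v = (124, -136, -63, -236, 431, 64, 24):
  c_1 = 0*124 + -2*-136 + 0*-63 + 0*-236 + 0*431 + -2*64 + -1*24 = 120
  c_2 = -4*124 + -3*-136 + 1*-63 + 2*-236 + 2*431 + -2*64 + -2*24 = 63
  c_3 = -6*124 + 0*-136 + 4*-63 + 3*-236 + 4*431 + 0*64 + 0*24 = 20
  c_4 = 0*124 + -1*-136 + 0*-63 + 0*-236 + 0*431 + 0*64 + -1*24 = 112
  c_5 = -1*124 + 0*-136 + 0*-63 + 0*-236 + 0*431 + 2*64 + 0*24 = 4
  c_6 = -3*124 + -2*-136 + 1*-63 + 1*-236 + 1*431 + 0*64 + -1*24 = 8
  c_7 = 1*124 + 0*-136 + 0*-63 + 0*-236 + 0*431 + -1*64 + 0*24 = 60
Writing each c_i in base p = 5:
  c_1 = 120 = 0·5^0 + 4·5^1 + 4·5^2
  c_2 = 63 = 3·5^0 + 2·5^1 + 2·5^2
  c_3 = 20 = 0·5^0 + 4·5^1
  c_4 = 112 = 2·5^0 + 2·5^1 + 4·5^2
  c_5 = 4 = 4·5^0
  c_6 = 8 = 3·5^0 + 1·5^1
  c_7 = 60 = 0·5^0 + 2·5^1 + 2·5^2
λ_0 = (0, 3, 0, 2, 4, 3, 0)
λ_1 = (4, 2, 4, 2, 0, 1, 2)
λ_2 = (4, 2, 0, 4, 0, 0, 2)

((0, 3, 0, 2, 4, 3, 0), (4, 2, 4, 2, 0, 1, 2), (4, 2, 0, 4, 0, 0, 2))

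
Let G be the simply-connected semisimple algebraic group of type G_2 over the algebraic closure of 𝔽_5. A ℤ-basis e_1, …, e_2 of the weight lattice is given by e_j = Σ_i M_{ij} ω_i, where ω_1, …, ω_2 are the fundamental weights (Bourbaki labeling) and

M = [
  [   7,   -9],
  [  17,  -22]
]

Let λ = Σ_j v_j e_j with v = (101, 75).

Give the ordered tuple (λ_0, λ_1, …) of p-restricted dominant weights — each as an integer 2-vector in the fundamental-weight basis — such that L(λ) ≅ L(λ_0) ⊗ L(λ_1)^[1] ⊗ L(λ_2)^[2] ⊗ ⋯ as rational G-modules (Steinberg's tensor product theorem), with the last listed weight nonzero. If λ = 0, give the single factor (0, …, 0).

Compute c_i = Σ_j M_{ij} v_j with v = (101, 75):
  c_1 = 7·101 + (-9)·(75) = 32
  c_2 = 17·101 + (-22)·(75) = 67
Base-5 expansion of each c_i:
  c_1 = 32 = 2·5^0 + 1·5^1 + 1·5^2
  c_2 = 67 = 2·5^0 + 3·5^1 + 2·5^2
λ_0 = (2, 2)
λ_1 = (1, 3)
λ_2 = (1, 2)

((2, 2), (1, 3), (1, 2))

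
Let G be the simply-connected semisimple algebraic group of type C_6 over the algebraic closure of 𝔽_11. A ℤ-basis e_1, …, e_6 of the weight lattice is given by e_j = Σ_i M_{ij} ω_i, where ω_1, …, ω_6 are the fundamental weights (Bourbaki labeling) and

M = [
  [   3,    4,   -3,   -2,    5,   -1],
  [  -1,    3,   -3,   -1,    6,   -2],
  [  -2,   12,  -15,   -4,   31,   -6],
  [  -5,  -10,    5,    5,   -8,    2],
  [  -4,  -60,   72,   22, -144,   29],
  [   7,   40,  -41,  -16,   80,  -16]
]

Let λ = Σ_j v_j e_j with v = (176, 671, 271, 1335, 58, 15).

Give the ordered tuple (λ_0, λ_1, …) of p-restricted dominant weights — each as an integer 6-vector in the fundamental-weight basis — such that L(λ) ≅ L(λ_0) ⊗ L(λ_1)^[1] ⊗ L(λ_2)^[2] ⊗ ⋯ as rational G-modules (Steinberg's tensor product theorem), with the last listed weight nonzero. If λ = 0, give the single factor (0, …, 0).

Compute c_i = Σ_j M_{ij} v_j with v = (176, 671, 271, 1335, 58, 15):
  c_1 = 3*176 + 4*671 + -3*271 + -2*1335 + 5*58 + -1*15 = 4
  c_2 = -1*176 + 3*671 + -3*271 + -1*1335 + 6*58 + -2*15 = 7
  c_3 = -2*176 + 12*671 + -15*271 + -4*1335 + 31*58 + -6*15 = 3
  c_4 = -5*176 + -10*671 + 5*271 + 5*1335 + -8*58 + 2*15 = 6
  c_5 = -4*176 + -60*671 + 72*271 + 22*1335 + -144*58 + 29*15 = 1
  c_6 = 7*176 + 40*671 + -41*271 + -16*1335 + 80*58 + -16*15 = 1
Expand coordinatewise in base 11:
  c_1 = 4 = 4·11^0
  c_2 = 7 = 7·11^0
  c_3 = 3 = 3·11^0
  c_4 = 6 = 6·11^0
  c_5 = 1 = 1·11^0
  c_6 = 1 = 1·11^0
p-restricted factor λ_0 = (4, 7, 3, 6, 1, 1)

((4, 7, 3, 6, 1, 1),)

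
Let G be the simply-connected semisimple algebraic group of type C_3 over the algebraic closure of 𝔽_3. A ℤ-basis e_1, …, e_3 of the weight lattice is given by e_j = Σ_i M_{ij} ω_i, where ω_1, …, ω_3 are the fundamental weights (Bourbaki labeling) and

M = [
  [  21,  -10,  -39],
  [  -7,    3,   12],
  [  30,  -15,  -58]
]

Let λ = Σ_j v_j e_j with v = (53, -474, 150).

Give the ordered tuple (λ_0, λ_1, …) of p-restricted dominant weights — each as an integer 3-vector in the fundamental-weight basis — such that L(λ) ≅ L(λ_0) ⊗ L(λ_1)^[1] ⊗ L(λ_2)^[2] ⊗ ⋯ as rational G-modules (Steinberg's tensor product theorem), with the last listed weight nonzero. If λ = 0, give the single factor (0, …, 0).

In the fundamental-weight basis, λ has coordinates c = M·v (v = (53, -474, 150)):
  c_1 = 21*53 + -10*-474 + -39*150 = 3
  c_2 = -7*53 + 3*-474 + 12*150 = 7
  c_3 = 30*53 + -15*-474 + -58*150 = 0
p = 3; digits c_i = Σ_j d_{ij}·3^j, 0 ≤ d_{ij} < 3:
  c_1 = 3 = 0·3^0 + 1·3^1
  c_2 = 7 = 1·3^0 + 2·3^1
  c_3 = 0
Factor λ_0 = (0, 1, 0)
Factor λ_1 = (1, 2, 0)

((0, 1, 0), (1, 2, 0))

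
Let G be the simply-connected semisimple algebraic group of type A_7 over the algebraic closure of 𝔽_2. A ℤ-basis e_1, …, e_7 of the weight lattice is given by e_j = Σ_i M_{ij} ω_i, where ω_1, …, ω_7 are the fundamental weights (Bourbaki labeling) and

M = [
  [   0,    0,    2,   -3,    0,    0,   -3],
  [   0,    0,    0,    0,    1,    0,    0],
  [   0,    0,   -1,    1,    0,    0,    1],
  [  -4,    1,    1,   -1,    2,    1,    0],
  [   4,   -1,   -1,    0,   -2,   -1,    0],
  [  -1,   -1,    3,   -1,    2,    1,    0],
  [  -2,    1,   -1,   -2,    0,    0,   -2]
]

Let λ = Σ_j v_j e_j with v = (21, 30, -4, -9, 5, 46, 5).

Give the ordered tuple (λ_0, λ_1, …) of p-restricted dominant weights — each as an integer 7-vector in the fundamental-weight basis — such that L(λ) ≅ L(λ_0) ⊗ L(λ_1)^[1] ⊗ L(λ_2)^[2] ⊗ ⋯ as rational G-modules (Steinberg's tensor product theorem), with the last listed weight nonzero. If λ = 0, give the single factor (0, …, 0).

((0, 1, 0, 1, 0, 0, 0), (0, 0, 0, 1, 1, 1, 0), (1, 1, 0, 1, 0, 0, 0))

In the fundamental-weight basis, λ has coordinates c = M·v (v = (21, 30, -4, -9, 5, 46, 5)):
  c_1 = 0*21 + 0*30 + 2*-4 + -3*-9 + 0*5 + 0*46 + -3*5 = 4
  c_2 = 0*21 + 0*30 + 0*-4 + 0*-9 + 1*5 + 0*46 + 0*5 = 5
  c_3 = 0*21 + 0*30 + -1*-4 + 1*-9 + 0*5 + 0*46 + 1*5 = 0
  c_4 = -4*21 + 1*30 + 1*-4 + -1*-9 + 2*5 + 1*46 + 0*5 = 7
  c_5 = 4*21 + -1*30 + -1*-4 + 0*-9 + -2*5 + -1*46 + 0*5 = 2
  c_6 = -1*21 + -1*30 + 3*-4 + -1*-9 + 2*5 + 1*46 + 0*5 = 2
  c_7 = -2*21 + 1*30 + -1*-4 + -2*-9 + 0*5 + 0*46 + -2*5 = 0
p = 2; digits c_i = Σ_j d_{ij}·2^j, 0 ≤ d_{ij} < 2:
  c_1 = 4 = 0·2^0 + 0·2^1 + 1·2^2
  c_2 = 5 = 1·2^0 + 0·2^1 + 1·2^2
  c_3 = 0
  c_4 = 7 = 1·2^0 + 1·2^1 + 1·2^2
  c_5 = 2 = 0·2^0 + 1·2^1
  c_6 = 2 = 0·2^0 + 1·2^1
  c_7 = 0
Factor λ_0 = (0, 1, 0, 1, 0, 0, 0)
Factor λ_1 = (0, 0, 0, 1, 1, 1, 0)
Factor λ_2 = (1, 1, 0, 1, 0, 0, 0)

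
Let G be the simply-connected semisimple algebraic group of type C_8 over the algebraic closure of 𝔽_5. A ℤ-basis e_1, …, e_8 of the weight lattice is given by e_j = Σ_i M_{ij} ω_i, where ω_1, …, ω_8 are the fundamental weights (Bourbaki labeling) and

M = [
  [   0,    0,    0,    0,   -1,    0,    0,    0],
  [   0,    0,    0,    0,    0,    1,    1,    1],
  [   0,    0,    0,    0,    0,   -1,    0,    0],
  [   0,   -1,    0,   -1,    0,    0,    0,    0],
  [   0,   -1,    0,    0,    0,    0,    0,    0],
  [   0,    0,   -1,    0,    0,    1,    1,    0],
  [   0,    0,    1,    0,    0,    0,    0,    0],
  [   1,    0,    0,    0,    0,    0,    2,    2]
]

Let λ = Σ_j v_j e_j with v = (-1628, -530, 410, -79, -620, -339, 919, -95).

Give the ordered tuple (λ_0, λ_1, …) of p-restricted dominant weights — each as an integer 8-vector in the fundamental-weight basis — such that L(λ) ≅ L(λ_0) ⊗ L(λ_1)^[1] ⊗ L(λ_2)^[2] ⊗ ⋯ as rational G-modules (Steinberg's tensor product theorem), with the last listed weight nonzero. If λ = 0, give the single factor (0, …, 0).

Compute c_i = Σ_j M_{ij} v_j with v = (-1628, -530, 410, -79, -620, -339, 919, -95):
  c_1 = 0*-1628 + 0*-530 + 0*410 + 0*-79 + -1*-620 + 0*-339 + 0*919 + 0*-95 = 620
  c_2 = 0*-1628 + 0*-530 + 0*410 + 0*-79 + 0*-620 + 1*-339 + 1*919 + 1*-95 = 485
  c_3 = 0*-1628 + 0*-530 + 0*410 + 0*-79 + 0*-620 + -1*-339 + 0*919 + 0*-95 = 339
  c_4 = 0*-1628 + -1*-530 + 0*410 + -1*-79 + 0*-620 + 0*-339 + 0*919 + 0*-95 = 609
  c_5 = 0*-1628 + -1*-530 + 0*410 + 0*-79 + 0*-620 + 0*-339 + 0*919 + 0*-95 = 530
  c_6 = 0*-1628 + 0*-530 + -1*410 + 0*-79 + 0*-620 + 1*-339 + 1*919 + 0*-95 = 170
  c_7 = 0*-1628 + 0*-530 + 1*410 + 0*-79 + 0*-620 + 0*-339 + 0*919 + 0*-95 = 410
  c_8 = 1*-1628 + 0*-530 + 0*410 + 0*-79 + 0*-620 + 0*-339 + 2*919 + 2*-95 = 20
Base-5 expansion of each c_i:
  c_1 = 620 = 0·5^0 + 4·5^1 + 4·5^2 + 4·5^3
  c_2 = 485 = 0·5^0 + 2·5^1 + 4·5^2 + 3·5^3
  c_3 = 339 = 4·5^0 + 2·5^1 + 3·5^2 + 2·5^3
  c_4 = 609 = 4·5^0 + 1·5^1 + 4·5^2 + 4·5^3
  c_5 = 530 = 0·5^0 + 1·5^1 + 1·5^2 + 4·5^3
  c_6 = 170 = 0·5^0 + 4·5^1 + 1·5^2 + 1·5^3
  c_7 = 410 = 0·5^0 + 2·5^1 + 1·5^2 + 3·5^3
  c_8 = 20 = 0·5^0 + 4·5^1
p-restricted factor λ_0 = (0, 0, 4, 4, 0, 0, 0, 0)
p-restricted factor λ_1 = (4, 2, 2, 1, 1, 4, 2, 4)
p-restricted factor λ_2 = (4, 4, 3, 4, 1, 1, 1, 0)
p-restricted factor λ_3 = (4, 3, 2, 4, 4, 1, 3, 0)

((0, 0, 4, 4, 0, 0, 0, 0), (4, 2, 2, 1, 1, 4, 2, 4), (4, 4, 3, 4, 1, 1, 1, 0), (4, 3, 2, 4, 4, 1, 3, 0))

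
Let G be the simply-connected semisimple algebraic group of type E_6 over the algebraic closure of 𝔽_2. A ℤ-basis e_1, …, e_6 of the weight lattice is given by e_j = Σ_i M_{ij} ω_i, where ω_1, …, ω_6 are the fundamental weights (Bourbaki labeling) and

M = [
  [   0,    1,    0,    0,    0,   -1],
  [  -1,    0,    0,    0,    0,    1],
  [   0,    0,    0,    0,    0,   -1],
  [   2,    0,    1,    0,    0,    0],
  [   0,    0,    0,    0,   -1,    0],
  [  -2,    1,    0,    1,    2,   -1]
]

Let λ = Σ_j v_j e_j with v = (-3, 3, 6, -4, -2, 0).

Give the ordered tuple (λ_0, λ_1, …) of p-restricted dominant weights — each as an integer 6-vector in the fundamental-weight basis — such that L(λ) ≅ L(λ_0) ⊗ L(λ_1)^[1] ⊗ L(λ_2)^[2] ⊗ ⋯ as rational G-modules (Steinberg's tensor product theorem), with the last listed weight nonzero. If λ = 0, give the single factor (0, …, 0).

ω-coordinates c = M·v, v = (-3, 3, 6, -4, -2, 0):
  c_1 = (0)·(-3) + (1)·(3) + (0)·(6) + (0)·(-4) + (0)·(-2) + (-1)·(0) = 3
  c_2 = (-1)·(-3) + (0)·(3) + (0)·(6) + (0)·(-4) + (0)·(-2) + (1)·(0) = 3
  c_3 = (0)·(-3) + (0)·(3) + (0)·(6) + (0)·(-4) + (0)·(-2) + (-1)·(0) = 0
  c_4 = (2)·(-3) + (0)·(3) + (1)·(6) + (0)·(-4) + (0)·(-2) + (0)·(0) = 0
  c_5 = (0)·(-3) + (0)·(3) + (0)·(6) + (0)·(-4) + (-1)·(-2) + (0)·(0) = 2
  c_6 = (-2)·(-3) + (1)·(3) + (0)·(6) + (1)·(-4) + (2)·(-2) + (-1)·(0) = 1
Writing each c_i in base p = 2:
  c_1 = 3 = 1·2^0 + 1·2^1
  c_2 = 3 = 1·2^0 + 1·2^1
  c_3 = 0
  c_4 = 0
  c_5 = 2 = 0·2^0 + 1·2^1
  c_6 = 1 = 1·2^0
p-restricted factor λ_0 = (1, 1, 0, 0, 0, 1)
p-restricted factor λ_1 = (1, 1, 0, 0, 1, 0)

((1, 1, 0, 0, 0, 1), (1, 1, 0, 0, 1, 0))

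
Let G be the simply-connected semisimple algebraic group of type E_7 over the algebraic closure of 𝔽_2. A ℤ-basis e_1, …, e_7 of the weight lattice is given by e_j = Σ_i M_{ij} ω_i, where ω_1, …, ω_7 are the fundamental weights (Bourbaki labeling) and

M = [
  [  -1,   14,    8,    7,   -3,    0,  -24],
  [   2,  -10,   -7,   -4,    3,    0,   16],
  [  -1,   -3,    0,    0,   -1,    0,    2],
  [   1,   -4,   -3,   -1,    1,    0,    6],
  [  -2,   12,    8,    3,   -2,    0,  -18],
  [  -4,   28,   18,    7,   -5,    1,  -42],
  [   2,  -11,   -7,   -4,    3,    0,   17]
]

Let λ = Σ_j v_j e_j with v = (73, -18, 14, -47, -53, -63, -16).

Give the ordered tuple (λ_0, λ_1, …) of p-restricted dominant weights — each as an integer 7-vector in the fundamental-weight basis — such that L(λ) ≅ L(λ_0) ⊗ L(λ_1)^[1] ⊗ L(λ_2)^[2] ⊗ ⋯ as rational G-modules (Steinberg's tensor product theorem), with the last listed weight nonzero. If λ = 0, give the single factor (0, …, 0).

Compute c_i = Σ_j M_{ij} v_j with v = (73, -18, 14, -47, -53, -63, -16):
  c_1 = -1*73 + 14*-18 + 8*14 + 7*-47 + -3*-53 + 0*-63 + -24*-16 = 1
  c_2 = 2*73 + -10*-18 + -7*14 + -4*-47 + 3*-53 + 0*-63 + 16*-16 = 1
  c_3 = -1*73 + -3*-18 + 0*14 + 0*-47 + -1*-53 + 0*-63 + 2*-16 = 2
  c_4 = 1*73 + -4*-18 + -3*14 + -1*-47 + 1*-53 + 0*-63 + 6*-16 = 1
  c_5 = -2*73 + 12*-18 + 8*14 + 3*-47 + -2*-53 + 0*-63 + -18*-16 = 3
  c_6 = -4*73 + 28*-18 + 18*14 + 7*-47 + -5*-53 + 1*-63 + -42*-16 = 1
  c_7 = 2*73 + -11*-18 + -7*14 + -4*-47 + 3*-53 + 0*-63 + 17*-16 = 3
p = 2; digits c_i = Σ_j d_{ij}·2^j, 0 ≤ d_{ij} < 2:
  c_1 = 1 = 1·2^0
  c_2 = 1 = 1·2^0
  c_3 = 2 = 0·2^0 + 1·2^1
  c_4 = 1 = 1·2^0
  c_5 = 3 = 1·2^0 + 1·2^1
  c_6 = 1 = 1·2^0
  c_7 = 3 = 1·2^0 + 1·2^1
λ_0 = (1, 1, 0, 1, 1, 1, 1)
λ_1 = (0, 0, 1, 0, 1, 0, 1)

((1, 1, 0, 1, 1, 1, 1), (0, 0, 1, 0, 1, 0, 1))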